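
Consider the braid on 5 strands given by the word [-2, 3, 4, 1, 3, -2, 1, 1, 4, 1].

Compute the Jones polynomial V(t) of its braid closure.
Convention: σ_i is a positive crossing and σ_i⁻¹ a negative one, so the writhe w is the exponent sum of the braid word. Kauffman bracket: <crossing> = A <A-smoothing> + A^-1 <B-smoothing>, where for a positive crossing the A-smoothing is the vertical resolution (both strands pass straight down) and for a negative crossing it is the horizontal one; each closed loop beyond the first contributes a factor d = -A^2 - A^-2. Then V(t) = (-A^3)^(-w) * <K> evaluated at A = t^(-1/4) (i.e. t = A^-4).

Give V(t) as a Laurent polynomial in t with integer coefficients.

-t^9 + 3*t^8 - 4*t^7 + 5*t^6 - 6*t^5 + 5*t^4 - 4*t^3 + 3*t^2 - t + 1

Derivation:
Braid: s2^-1 s3 s4 s1 s3 s2^-1 s1 s1 s4 s1 on 5 strands, 10 crossings.
Writhe w = (#positive) - (#negative) = 8 - 2 = 6.
State-sum expansion of <K>. There are 2^10 = 1024 states.
For each crossing: s=0 is the vertical smoothing, s=1 horizontal. Crossing k contributes A^(sign_k * (1 - 2*s_k)); loop factor d = -A^2 - A^-2.
Tabulate the states by total A-exponent and number of loops L (A-exp: L × count):
  A^10: L=5 ×1
  A^8: L=4 ×10
  A^6: L=3 ×39, L=5 ×6
  A^4: L=2 ×68, L=4 ×51, L=6 ×1
  A^2: L=1 ×44, L=3 ×139, L=5 ×27
  A^0: L=2 ×126, L=4 ×118, L=6 ×8
  A^-2: L=1 ×11, L=3 ×140, L=5 ×58, L=7 ×1
  A^-4: L=2 ×19, L=4 ×85, L=6 ×16
  A^-6: L=3 ×15, L=5 ×28, L=7 ×2
  A^-8: L=4 ×6, L=6 ×4
  A^-10: L=5 ×1
Each group contributes A^e * Σ count * d^(L-1):
Powers of d = -A^2 - A^-2: d^2 = A^4 + 2 + A^-4; d^3 = -A^6 - 3*A^2 - 3*A^-2 - A^-6; d^4 = A^8 + 4*A^4 + 6 + 4*A^-4 + A^-8; d^5 = -A^10 - 5*A^6 - 10*A^2 - 10*A^-2 - 5*A^-6 - A^-10; d^6 = A^12 + 6*A^8 + 15*A^4 + 20 + 15*A^-4 + 6*A^-8 + A^-12.
  A^10 * (d^4) = A^18 + 4*A^14 + 6*A^10 + 4*A^6 + A^2
  A^8 * (10*d^3) = -10*A^14 - 30*A^10 - 30*A^6 - 10*A^2
  A^6 * (39*d^2 + 6*d^4) = 6*A^14 + 63*A^10 + 114*A^6 + 63*A^2 + 6*A^-2
  A^4 * (68*d + 51*d^3 + d^5) = -A^14 - 56*A^10 - 231*A^6 - 231*A^2 - 56*A^-2 - A^-6
  A^2 * (44 + 139*d^2 + 27*d^4) = 27*A^10 + 247*A^6 + 484*A^2 + 247*A^-2 + 27*A^-6
  A^0 * (126*d + 118*d^3 + 8*d^5) = -8*A^10 - 158*A^6 - 560*A^2 - 560*A^-2 - 158*A^-6 - 8*A^-10
  A^-2 * (11 + 140*d^2 + 58*d^4 + d^6) = A^10 + 64*A^6 + 387*A^2 + 659*A^-2 + 387*A^-6 + 64*A^-10 + A^-14
  A^-4 * (19*d + 85*d^3 + 16*d^5) = -16*A^6 - 165*A^2 - 434*A^-2 - 434*A^-6 - 165*A^-10 - 16*A^-14
  A^-6 * (15*d^2 + 28*d^4 + 2*d^6) = 2*A^6 + 40*A^2 + 157*A^-2 + 238*A^-6 + 157*A^-10 + 40*A^-14 + 2*A^-18
  A^-8 * (6*d^3 + 4*d^5) = -4*A^2 - 26*A^-2 - 58*A^-6 - 58*A^-10 - 26*A^-14 - 4*A^-18
  A^-10 * (d^4) = A^-2 + 4*A^-6 + 6*A^-10 + 4*A^-14 + A^-18
Summing the groups: <K> = A^18 - A^14 + 3*A^10 - 4*A^6 + 5*A^2 - 6*A^-2 + 5*A^-6 - 4*A^-10 + 3*A^-14 - A^-18
Normalise by the writhe: (-A^3)^(-w) = (-A^3)^(-6) = A^-18, so f(A) = A^-18 * <K> = 1 - A^-4 + 3*A^-8 - 4*A^-12 + 5*A^-16 - 6*A^-20 + 5*A^-24 - 4*A^-28 + 3*A^-32 - A^-36.
Substitute A = t^(-1/4), i.e. A^e → t^(-e/4): V(t) = -t^9 + 3*t^8 - 4*t^7 + 5*t^6 - 6*t^5 + 5*t^4 - 4*t^3 + 3*t^2 - t + 1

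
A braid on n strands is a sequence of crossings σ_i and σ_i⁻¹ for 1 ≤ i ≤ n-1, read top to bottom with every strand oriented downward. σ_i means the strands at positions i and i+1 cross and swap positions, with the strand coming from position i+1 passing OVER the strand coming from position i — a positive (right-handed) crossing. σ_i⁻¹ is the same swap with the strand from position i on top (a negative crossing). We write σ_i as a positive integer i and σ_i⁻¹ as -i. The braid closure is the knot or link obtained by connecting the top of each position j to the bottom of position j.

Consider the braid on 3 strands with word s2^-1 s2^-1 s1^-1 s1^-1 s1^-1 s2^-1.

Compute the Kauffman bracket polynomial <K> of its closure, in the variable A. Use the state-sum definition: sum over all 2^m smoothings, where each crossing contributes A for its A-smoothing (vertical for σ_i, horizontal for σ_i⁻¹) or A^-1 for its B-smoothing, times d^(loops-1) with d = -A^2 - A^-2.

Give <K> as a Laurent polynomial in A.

Braid: s2^-1 s2^-1 s1^-1 s1^-1 s1^-1 s2^-1 on 3 strands, 6 crossings.
Writhe w = (#positive) - (#negative) = 0 - 6 = -6.
Computing the Kauffman bracket via state sum. There are 2^6 = 64 states.
For each crossing: s=0 is the vertical smoothing, s=1 horizontal. Crossing k contributes A^(sign_k * (1 - 2*s_k)); loop factor d = -A^2 - A^-2.
Tabulate the states by total A-exponent and number of loops L (A-exp: L × count):
  A^6: L=5 ×1
  A^4: L=4 ×6
  A^2: L=3 ×15
  A^0: L=2 ×18, L=4 ×2
  A^-2: L=1 ×9, L=3 ×6
  A^-4: L=2 ×6
  A^-6: L=3 ×1
Each group contributes A^e * Σ count * d^(L-1):
Powers of d = -A^2 - A^-2: d^2 = A^4 + 2 + A^-4; d^3 = -A^6 - 3*A^2 - 3*A^-2 - A^-6; d^4 = A^8 + 4*A^4 + 6 + 4*A^-4 + A^-8.
  A^6 * (d^4) = A^14 + 4*A^10 + 6*A^6 + 4*A^2 + A^-2
  A^4 * (6*d^3) = -6*A^10 - 18*A^6 - 18*A^2 - 6*A^-2
  A^2 * (15*d^2) = 15*A^6 + 30*A^2 + 15*A^-2
  A^0 * (18*d + 2*d^3) = -2*A^6 - 24*A^2 - 24*A^-2 - 2*A^-6
  A^-2 * (9 + 6*d^2) = 6*A^2 + 21*A^-2 + 6*A^-6
  A^-4 * (6*d) = -6*A^-2 - 6*A^-6
  A^-6 * (d^2) = A^-2 + 2*A^-6 + A^-10
Summing the groups: <K> = A^14 - 2*A^10 + A^6 - 2*A^2 + 2*A^-2 + A^-10

Answer: A^14 - 2*A^10 + A^6 - 2*A^2 + 2*A^-2 + A^-10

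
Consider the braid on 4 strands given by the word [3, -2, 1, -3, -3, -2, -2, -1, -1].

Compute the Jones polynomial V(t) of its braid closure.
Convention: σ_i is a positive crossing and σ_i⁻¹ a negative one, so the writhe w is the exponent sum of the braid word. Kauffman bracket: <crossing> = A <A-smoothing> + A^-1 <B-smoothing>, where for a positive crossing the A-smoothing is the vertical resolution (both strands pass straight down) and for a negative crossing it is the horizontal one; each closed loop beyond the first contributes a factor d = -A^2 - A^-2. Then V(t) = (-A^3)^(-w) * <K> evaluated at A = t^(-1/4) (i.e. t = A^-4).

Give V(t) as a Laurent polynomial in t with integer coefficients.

t^-1 - t^-2 + 2*t^-3 - 2*t^-4 + 2*t^-5 - t^-6 + t^-7 - t^-8

Derivation:
Braid: s3 s2^-1 s1 s3^-1 s3^-1 s2^-1 s2^-1 s1^-1 s1^-1 on 4 strands, 9 crossings.
Writhe w = (#positive) - (#negative) = 2 - 7 = -5.
Enumerate smoothing states for the bracket polynomial. There are 2^9 = 512 states.
Each crossing splits two ways (0=vertical, 1=horizontal). The state's weight is A^(#A-smoothings - #B-smoothings) * d^(loops - 1).
Tabulate the states by total A-exponent and number of loops L (A-exp: L × count):
  A^9: L=5 ×1
  A^7: L=4 ×9
  A^5: L=3 ×31, L=5 ×5
  A^3: L=2 ×48, L=4 ×35, L=6 ×1
  A^1: L=1 ×28, L=3 ×86, L=5 ×12
  A^-1: L=2 ×82, L=4 ×43, L=6 ×1
  A^-3: L=1 ×20, L=3 ×58, L=5 ×6
  A^-5: L=2 ×25, L=4 ×11
  A^-7: L=1 ×3, L=3 ×6
  A^-9: L=2 ×1
Each group contributes A^e * Σ count * d^(L-1):
Powers of d = -A^2 - A^-2: d^2 = A^4 + 2 + A^-4; d^3 = -A^6 - 3*A^2 - 3*A^-2 - A^-6; d^4 = A^8 + 4*A^4 + 6 + 4*A^-4 + A^-8; d^5 = -A^10 - 5*A^6 - 10*A^2 - 10*A^-2 - 5*A^-6 - A^-10.
  A^9 * (d^4) = A^17 + 4*A^13 + 6*A^9 + 4*A^5 + A
  A^7 * (9*d^3) = -9*A^13 - 27*A^9 - 27*A^5 - 9*A
  A^5 * (31*d^2 + 5*d^4) = 5*A^13 + 51*A^9 + 92*A^5 + 51*A + 5*A^-3
  A^3 * (48*d + 35*d^3 + d^5) = -A^13 - 40*A^9 - 163*A^5 - 163*A - 40*A^-3 - A^-7
  A^1 * (28 + 86*d^2 + 12*d^4) = 12*A^9 + 134*A^5 + 272*A + 134*A^-3 + 12*A^-7
  A^-1 * (82*d + 43*d^3 + d^5) = -A^9 - 48*A^5 - 221*A - 221*A^-3 - 48*A^-7 - A^-11
  A^-3 * (20 + 58*d^2 + 6*d^4) = 6*A^5 + 82*A + 172*A^-3 + 82*A^-7 + 6*A^-11
  A^-5 * (25*d + 11*d^3) = -11*A - 58*A^-3 - 58*A^-7 - 11*A^-11
  A^-7 * (3 + 6*d^2) = 6*A^-3 + 15*A^-7 + 6*A^-11
  A^-9 * (d) = -A^-7 - A^-11
Summing the groups: <K> = A^17 - A^13 + A^9 - 2*A^5 + 2*A - 2*A^-3 + A^-7 - A^-11
Normalise by the writhe: (-A^3)^(-w) = (-A^3)^(5) = -A^15, so f(A) = -A^15 * <K> = -A^32 + A^28 - A^24 + 2*A^20 - 2*A^16 + 2*A^12 - A^8 + A^4.
Substitute A = t^(-1/4), i.e. A^e → t^(-e/4): V(t) = t^-1 - t^-2 + 2*t^-3 - 2*t^-4 + 2*t^-5 - t^-6 + t^-7 - t^-8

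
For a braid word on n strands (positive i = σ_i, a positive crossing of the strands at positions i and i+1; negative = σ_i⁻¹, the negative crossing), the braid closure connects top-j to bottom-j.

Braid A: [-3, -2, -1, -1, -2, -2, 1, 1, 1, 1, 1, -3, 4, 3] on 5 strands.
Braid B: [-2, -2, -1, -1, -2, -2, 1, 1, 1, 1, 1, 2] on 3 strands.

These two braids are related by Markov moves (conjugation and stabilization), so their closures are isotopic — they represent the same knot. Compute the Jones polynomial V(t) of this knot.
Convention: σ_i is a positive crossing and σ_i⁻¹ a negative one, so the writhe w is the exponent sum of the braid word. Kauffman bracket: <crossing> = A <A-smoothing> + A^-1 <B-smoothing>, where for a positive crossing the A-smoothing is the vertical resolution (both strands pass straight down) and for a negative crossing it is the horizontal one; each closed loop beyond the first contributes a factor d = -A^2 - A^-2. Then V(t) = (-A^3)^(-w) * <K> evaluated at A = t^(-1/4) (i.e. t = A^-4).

Markov-equivalent braids have isotopic closures, hence identical knot invariants. Strip the Markov moves from each word to reach a common short braid β, then compute V(t) once on β.
Braid A: s3^-1 s2^-1 s1^-1 s1^-1 s2^-1 s2^-1 s1 s1 s1 s1 s1 s3^-1 s4 s3 on 5 strands reduces by inverse Markov moves (closure unchanged at each step):
  Deconjugate: the word is γ·β·γ⁻¹ with γ = s3^-1 (prefix) and γ⁻¹ = s3 (suffix); strip both.
  Destabilize: the word has the form β·s4 where s4 occurs only as the final letter (β ∈ B_4); drop it and the last strand → 4 strands.
  Destabilize: the word has the form β·s3^-1 where s3^-1 occurs only as the final letter (β ∈ B_3); drop it and the last strand → 3 strands.
Reduced to β = s2^-1 s1^-1 s1^-1 s2^-1 s2^-1 s1 s1 s1 s1 s1 on 3 strands, 10 crossings.
Braid B: s2^-1 s2^-1 s1^-1 s1^-1 s2^-1 s2^-1 s1 s1 s1 s1 s1 s2 on 3 strands reduces by inverse Markov moves (closure unchanged at each step):
  Deconjugate: the word is γ·β·γ⁻¹ with γ = s2^-1 (prefix) and γ⁻¹ = s2 (suffix); strip both.
Reduced to β = s2^-1 s1^-1 s1^-1 s2^-1 s2^-1 s1 s1 s1 s1 s1 on 3 strands, 10 crossings.
Both give the same β = s2^-1 s1^-1 s1^-1 s2^-1 s2^-1 s1 s1 s1 s1 s1 on 3 strands, so one state sum suffices:
Braid: s2^-1 s1^-1 s1^-1 s2^-1 s2^-1 s1 s1 s1 s1 s1 on 3 strands, 10 crossings.
Writhe w = (#positive) - (#negative) = 5 - 5 = 0.
Enumerate smoothing states for the bracket polynomial. There are 2^10 = 1024 states.
Smooth each crossing (0=||, 1=⌣⌢); contribution A^(Σ sign_k(1-2s_k)) * d^(L-1).
Tabulate the states by total A-exponent and number of loops L (A-exp: L × count):
  A^10: L=4 ×1
  A^8: L=3 ×10
  A^6: L=2 ×29, L=4 ×16
  A^4: L=1 ×26, L=3 ×74, L=5 ×20
  A^2: L=2 ×90, L=4 ×105, L=6 ×15
  A^0: L=1 ×15, L=3 ×141, L=5 ×90, L=7 ×6
  A^-2: L=2 ×35, L=4 ×130, L=6 ×44, L=8 ×1
  A^-4: L=3 ×40, L=5 ×69, L=7 ×11
  A^-6: L=4 ×25, L=6 ×19, L=8 ×1
  A^-8: L=5 ×8, L=7 ×2
  A^-10: L=6 ×1
Each group contributes A^e * Σ count * d^(L-1):
Powers of d = -A^2 - A^-2: d^2 = A^4 + 2 + A^-4; d^3 = -A^6 - 3*A^2 - 3*A^-2 - A^-6; d^4 = A^8 + 4*A^4 + 6 + 4*A^-4 + A^-8; d^5 = -A^10 - 5*A^6 - 10*A^2 - 10*A^-2 - 5*A^-6 - A^-10; d^6 = A^12 + 6*A^8 + 15*A^4 + 20 + 15*A^-4 + 6*A^-8 + A^-12; d^7 = -A^14 - 7*A^10 - 21*A^6 - 35*A^2 - 35*A^-2 - 21*A^-6 - 7*A^-10 - A^-14.
  A^10 * (d^3) = -A^16 - 3*A^12 - 3*A^8 - A^4
  A^8 * (10*d^2) = 10*A^12 + 20*A^8 + 10*A^4
  A^6 * (29*d + 16*d^3) = -16*A^12 - 77*A^8 - 77*A^4 - 16
  A^4 * (26 + 74*d^2 + 20*d^4) = 20*A^12 + 154*A^8 + 294*A^4 + 154 + 20*A^-4
  A^2 * (90*d + 105*d^3 + 15*d^5) = -15*A^12 - 180*A^8 - 555*A^4 - 555 - 180*A^-4 - 15*A^-8
  A^0 * (15 + 141*d^2 + 90*d^4 + 6*d^6) = 6*A^12 + 126*A^8 + 591*A^4 + 957 + 591*A^-4 + 126*A^-8 + 6*A^-12
  A^-2 * (35*d + 130*d^3 + 44*d^5 + d^7) = -A^12 - 51*A^8 - 371*A^4 - 900 - 900*A^-4 - 371*A^-8 - 51*A^-12 - A^-16
  A^-4 * (40*d^2 + 69*d^4 + 11*d^6) = 11*A^8 + 135*A^4 + 481 + 714*A^-4 + 481*A^-8 + 135*A^-12 + 11*A^-16
  A^-6 * (25*d^3 + 19*d^5 + d^7) = -A^8 - 26*A^4 - 141 - 300*A^-4 - 300*A^-8 - 141*A^-12 - 26*A^-16 - A^-20
  A^-8 * (8*d^4 + 2*d^6) = 2*A^4 + 20 + 62*A^-4 + 88*A^-8 + 62*A^-12 + 20*A^-16 + 2*A^-20
  A^-10 * (d^5) = -1 - 5*A^-4 - 10*A^-8 - 10*A^-12 - 5*A^-16 - A^-20
Summing the groups: <K> = -A^16 + A^12 - A^8 + 2*A^4 - 1 + 2*A^-4 - A^-8 + A^-12 - A^-16
Normalise by the writhe: (-A^3)^(-w) = (-A^3)^(0) = 1, so f(A) = 1 * <K> = -A^16 + A^12 - A^8 + 2*A^4 - 1 + 2*A^-4 - A^-8 + A^-12 - A^-16.
Substitute A = t^(-1/4), i.e. A^e → t^(-e/4): V(t) = -t^4 + t^3 - t^2 + 2*t - 1 + 2*t^-1 - t^-2 + t^-3 - t^-4

Answer: -t^4 + t^3 - t^2 + 2*t - 1 + 2*t^-1 - t^-2 + t^-3 - t^-4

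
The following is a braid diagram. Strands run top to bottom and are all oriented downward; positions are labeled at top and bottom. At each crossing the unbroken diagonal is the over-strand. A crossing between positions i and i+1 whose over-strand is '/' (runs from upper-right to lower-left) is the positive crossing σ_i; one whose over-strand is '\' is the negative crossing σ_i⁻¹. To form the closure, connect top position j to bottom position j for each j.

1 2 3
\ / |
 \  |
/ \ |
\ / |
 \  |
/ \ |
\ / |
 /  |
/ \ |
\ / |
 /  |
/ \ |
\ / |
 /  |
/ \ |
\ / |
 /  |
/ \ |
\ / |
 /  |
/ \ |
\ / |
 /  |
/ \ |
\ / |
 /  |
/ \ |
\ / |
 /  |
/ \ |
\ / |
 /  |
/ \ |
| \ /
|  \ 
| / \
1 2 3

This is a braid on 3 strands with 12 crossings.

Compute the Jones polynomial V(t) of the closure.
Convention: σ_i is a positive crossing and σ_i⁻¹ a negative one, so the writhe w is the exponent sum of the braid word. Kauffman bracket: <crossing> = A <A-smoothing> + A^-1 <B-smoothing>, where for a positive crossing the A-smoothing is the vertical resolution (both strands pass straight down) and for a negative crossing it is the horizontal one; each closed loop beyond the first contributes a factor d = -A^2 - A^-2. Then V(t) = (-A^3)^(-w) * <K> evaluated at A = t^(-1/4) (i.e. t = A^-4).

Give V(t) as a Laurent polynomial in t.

Reading the diagram top to bottom ('/'-over between positions i,i+1 = s_i, '\'-over = s_i^-1): braid word = s1^-1 s1^-1 s1 s1 s1 s1 s1 s1 s1 s1 s1 s2^-1.
The presented braid s1^-1 s1^-1 s1 s1 s1 s1 s1 s1 s1 s1 s1 s2^-1 on 3 strands reduces by inverse Markov moves (closure unchanged at each step):
  Destabilize: the word has the form β·s2^-1 where s2^-1 occurs only as the final letter (β ∈ B_2); drop it and the last strand → 2 strands.
  Deconjugate: the word is γ·β·γ⁻¹ with γ = s1^-1 s1^-1 (prefix) and γ⁻¹ = s1 s1 (suffix); strip both.
Reduced to β = s1 s1 s1 s1 s1 s1 s1 on 2 strands, 7 crossings.
Compute on β:
Braid: s1 s1 s1 s1 s1 s1 s1 on 2 strands, 7 crossings.
Writhe w = (#positive) - (#negative) = 7 - 0 = 7.
Enumerate smoothing states for the bracket polynomial. There are 2^7 = 128 states.
Smooth each crossing (0=||, 1=⌣⌢); contribution A^(Σ sign_k(1-2s_k)) * d^(L-1).
Tabulate the states by total A-exponent and number of loops L (A-exp: L × count):
  A^7: L=2 ×1
  A^5: L=1 ×7
  A^3: L=2 ×21
  A^1: L=3 ×35
  A^-1: L=4 ×35
  A^-3: L=5 ×21
  A^-5: L=6 ×7
  A^-7: L=7 ×1
Each group contributes A^e * Σ count * d^(L-1):
Powers of d = -A^2 - A^-2: d^2 = A^4 + 2 + A^-4; d^3 = -A^6 - 3*A^2 - 3*A^-2 - A^-6; d^4 = A^8 + 4*A^4 + 6 + 4*A^-4 + A^-8; d^5 = -A^10 - 5*A^6 - 10*A^2 - 10*A^-2 - 5*A^-6 - A^-10; d^6 = A^12 + 6*A^8 + 15*A^4 + 20 + 15*A^-4 + 6*A^-8 + A^-12.
  A^7 * (d) = -A^9 - A^5
  A^5 * (7) = 7*A^5
  A^3 * (21*d) = -21*A^5 - 21*A
  A^1 * (35*d^2) = 35*A^5 + 70*A + 35*A^-3
  A^-1 * (35*d^3) = -35*A^5 - 105*A - 105*A^-3 - 35*A^-7
  A^-3 * (21*d^4) = 21*A^5 + 84*A + 126*A^-3 + 84*A^-7 + 21*A^-11
  A^-5 * (7*d^5) = -7*A^5 - 35*A - 70*A^-3 - 70*A^-7 - 35*A^-11 - 7*A^-15
  A^-7 * (d^6) = A^5 + 6*A + 15*A^-3 + 20*A^-7 + 15*A^-11 + 6*A^-15 + A^-19
Summing the groups: <K> = -A^9 - A + A^-3 - A^-7 + A^-11 - A^-15 + A^-19
Normalise by the writhe: (-A^3)^(-w) = (-A^3)^(-7) = -A^-21, so f(A) = -A^-21 * <K> = A^-12 + A^-20 - A^-24 + A^-28 - A^-32 + A^-36 - A^-40.
Substitute A = t^(-1/4), i.e. A^e → t^(-e/4): V(t) = -t^10 + t^9 - t^8 + t^7 - t^6 + t^5 + t^3

Answer: -t^10 + t^9 - t^8 + t^7 - t^6 + t^5 + t^3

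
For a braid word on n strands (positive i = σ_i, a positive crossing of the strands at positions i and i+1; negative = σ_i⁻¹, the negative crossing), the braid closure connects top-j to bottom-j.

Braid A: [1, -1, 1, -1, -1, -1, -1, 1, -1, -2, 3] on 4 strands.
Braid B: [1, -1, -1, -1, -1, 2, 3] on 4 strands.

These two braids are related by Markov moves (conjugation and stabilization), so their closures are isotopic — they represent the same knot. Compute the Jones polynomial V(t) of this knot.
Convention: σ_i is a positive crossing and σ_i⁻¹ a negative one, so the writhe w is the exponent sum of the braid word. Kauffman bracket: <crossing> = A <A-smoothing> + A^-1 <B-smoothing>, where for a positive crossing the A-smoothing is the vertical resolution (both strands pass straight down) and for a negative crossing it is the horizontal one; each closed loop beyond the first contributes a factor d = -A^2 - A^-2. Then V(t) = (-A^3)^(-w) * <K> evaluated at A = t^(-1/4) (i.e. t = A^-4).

t^-1 + t^-3 - t^-4

Derivation:
Markov-equivalent braids have isotopic closures, hence identical knot invariants. Strip the Markov moves from each word to reach a common short braid β, then compute V(t) once on β.
Braid A: s1 s1^-1 s1 s1^-1 s1^-1 s1^-1 s1^-1 s1 s1^-1 s2^-1 s3 on 4 strands reduces by inverse Markov moves (closure unchanged at each step):
  Destabilize: the word has the form β·s3 where s3 occurs only as the final letter (β ∈ B_3); drop it and the last strand → 3 strands.
  Destabilize: the word has the form β·s2^-1 where s2^-1 occurs only as the final letter (β ∈ B_2); drop it and the last strand → 2 strands.
  Deconjugate: the word is γ·β·γ⁻¹ with γ = s1 s1^-1 (prefix) and γ⁻¹ = s1 s1^-1 (suffix); strip both.
Reduced to β = s1 s1^-1 s1^-1 s1^-1 s1^-1 on 2 strands, 5 crossings.
Braid B: s1 s1^-1 s1^-1 s1^-1 s1^-1 s2 s3 on 4 strands reduces by inverse Markov moves (closure unchanged at each step):
  Destabilize: the word has the form β·s3 where s3 occurs only as the final letter (β ∈ B_3); drop it and the last strand → 3 strands.
  Destabilize: the word has the form β·s2 where s2 occurs only as the final letter (β ∈ B_2); drop it and the last strand → 2 strands.
Reduced to β = s1 s1^-1 s1^-1 s1^-1 s1^-1 on 2 strands, 5 crossings.
Both give the same β = s1 s1^-1 s1^-1 s1^-1 s1^-1 on 2 strands, so one state sum suffices:
First cancel adjacent σ_i σ_i⁻¹ pairs (Reidemeister II — same braid, same closure): s1 s1^-1 s1^-1 s1^-1 s1^-1 → s1^-1 s1^-1 s1^-1.
Braid: s1^-1 s1^-1 s1^-1 on 2 strands, 3 crossings.
Writhe w = (#positive) - (#negative) = 0 - 3 = -3.
Enumerate smoothing states for the bracket polynomial. There are 2^3 = 8 states.
Smooth each crossing (0=||, 1=⌣⌢); contribution A^(Σ sign_k(1-2s_k)) * d^(L-1).
  state 000: A-exp=-3, loops=2, term = A^-3 * d^1
  state 001: A-exp=-1, loops=1, term = A^-1 * d^0
  state 010: A-exp=-1, loops=1, term = A^-1 * d^0
  state 011: A-exp=+1, loops=2, term = A^1 * d^1
  state 100: A-exp=-1, loops=1, term = A^-1 * d^0
  state 101: A-exp=+1, loops=2, term = A^1 * d^1
  state 110: A-exp=+1, loops=2, term = A^1 * d^1
  state 111: A-exp=+3, loops=3, term = A^3 * d^2
Collect the terms by A-exponent (count of states per loop number):
Powers of d = -A^2 - A^-2: d^2 = A^4 + 2 + A^-4.
  A^3 * (d^2) = A^7 + 2*A^3 + A^-1
  A^1 * (3*d) = -3*A^3 - 3*A^-1
  A^-1 * (3) = 3*A^-1
  A^-3 * (d) = -A^-1 - A^-5
Summing the groups: <K> = A^7 - A^3 - A^-5
Normalise by the writhe: (-A^3)^(-w) = (-A^3)^(3) = -A^9, so f(A) = -A^9 * <K> = -A^16 + A^12 + A^4.
Substitute A = t^(-1/4), i.e. A^e → t^(-e/4): V(t) = t^-1 + t^-3 - t^-4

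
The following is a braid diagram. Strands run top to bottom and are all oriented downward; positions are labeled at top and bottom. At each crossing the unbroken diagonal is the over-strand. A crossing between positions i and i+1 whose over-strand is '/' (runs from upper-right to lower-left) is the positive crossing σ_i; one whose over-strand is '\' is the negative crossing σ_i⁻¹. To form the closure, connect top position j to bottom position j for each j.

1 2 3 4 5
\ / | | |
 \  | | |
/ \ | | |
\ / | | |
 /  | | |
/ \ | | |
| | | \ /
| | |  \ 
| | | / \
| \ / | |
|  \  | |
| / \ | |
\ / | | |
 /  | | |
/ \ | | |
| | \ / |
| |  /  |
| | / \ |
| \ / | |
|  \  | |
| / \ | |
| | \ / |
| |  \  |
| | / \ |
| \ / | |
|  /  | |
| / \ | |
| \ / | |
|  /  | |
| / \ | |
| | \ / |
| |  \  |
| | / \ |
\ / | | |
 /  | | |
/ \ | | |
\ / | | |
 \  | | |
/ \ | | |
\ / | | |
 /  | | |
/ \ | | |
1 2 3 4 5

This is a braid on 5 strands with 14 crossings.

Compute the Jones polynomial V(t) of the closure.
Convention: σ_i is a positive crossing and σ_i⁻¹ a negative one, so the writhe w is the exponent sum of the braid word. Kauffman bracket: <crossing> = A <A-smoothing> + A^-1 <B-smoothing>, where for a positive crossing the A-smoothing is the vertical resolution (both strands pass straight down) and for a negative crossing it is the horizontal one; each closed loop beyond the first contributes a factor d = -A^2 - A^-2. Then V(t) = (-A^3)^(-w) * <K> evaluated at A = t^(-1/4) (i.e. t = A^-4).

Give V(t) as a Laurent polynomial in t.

Reading the diagram top to bottom ('/'-over between positions i,i+1 = s_i, '\'-over = s_i^-1): braid word = s1^-1 s1 s4^-1 s2^-1 s1 s3 s2^-1 s3^-1 s2 s2 s3^-1 s1 s1^-1 s1.
The presented braid s1^-1 s1 s4^-1 s2^-1 s1 s3 s2^-1 s3^-1 s2 s2 s3^-1 s1 s1^-1 s1 on 5 strands reduces by inverse Markov moves (closure unchanged at each step):
  Deconjugate: the word is γ·β·γ⁻¹ with γ = s1^-1 s1 (prefix) and γ⁻¹ = s1^-1 s1 (suffix); strip both.
Reduced to β = s4^-1 s2^-1 s1 s3 s2^-1 s3^-1 s2 s2 s3^-1 s1 on 5 strands, 10 crossings.
Compute on β:
Braid: s4^-1 s2^-1 s1 s3 s2^-1 s3^-1 s2 s2 s3^-1 s1 on 5 strands, 10 crossings.
Writhe w = (#positive) - (#negative) = 5 - 5 = 0.
Computing the Kauffman bracket via state sum. There are 2^10 = 1024 states.
Smooth each crossing (0=||, 1=⌣⌢); contribution A^(Σ sign_k(1-2s_k)) * d^(L-1).
Tabulate the states by total A-exponent and number of loops L (A-exp: L × count):
  A^10: L=4 ×1
  A^8: L=3 ×9, L=5 ×1
  A^6: L=2 ×27, L=4 ×18
  A^4: L=1 ×28, L=3 ×78, L=5 ×14
  A^2: L=2 ×116, L=4 ×88, L=6 ×6
  A^0: L=1 ×27, L=3 ×178, L=5 ×46, L=7 ×1
  A^-2: L=2 ×78, L=4 ×123, L=6 ×9
  A^-4: L=1 ×6, L=3 ×78, L=5 ×36
  A^-6: L=2 ×11, L=4 ×31, L=6 ×3
  A^-8: L=3 ×6, L=5 ×4
  A^-10: L=4 ×1
Each group contributes A^e * Σ count * d^(L-1):
Powers of d = -A^2 - A^-2: d^2 = A^4 + 2 + A^-4; d^3 = -A^6 - 3*A^2 - 3*A^-2 - A^-6; d^4 = A^8 + 4*A^4 + 6 + 4*A^-4 + A^-8; d^5 = -A^10 - 5*A^6 - 10*A^2 - 10*A^-2 - 5*A^-6 - A^-10; d^6 = A^12 + 6*A^8 + 15*A^4 + 20 + 15*A^-4 + 6*A^-8 + A^-12.
  A^10 * (d^3) = -A^16 - 3*A^12 - 3*A^8 - A^4
  A^8 * (9*d^2 + d^4) = A^16 + 13*A^12 + 24*A^8 + 13*A^4 + 1
  A^6 * (27*d + 18*d^3) = -18*A^12 - 81*A^8 - 81*A^4 - 18
  A^4 * (28 + 78*d^2 + 14*d^4) = 14*A^12 + 134*A^8 + 268*A^4 + 134 + 14*A^-4
  A^2 * (116*d + 88*d^3 + 6*d^5) = -6*A^12 - 118*A^8 - 440*A^4 - 440 - 118*A^-4 - 6*A^-8
  A^0 * (27 + 178*d^2 + 46*d^4 + d^6) = A^12 + 52*A^8 + 377*A^4 + 679 + 377*A^-4 + 52*A^-8 + A^-12
  A^-2 * (78*d + 123*d^3 + 9*d^5) = -9*A^8 - 168*A^4 - 537 - 537*A^-4 - 168*A^-8 - 9*A^-12
  A^-4 * (6 + 78*d^2 + 36*d^4) = 36*A^4 + 222 + 378*A^-4 + 222*A^-8 + 36*A^-12
  A^-6 * (11*d + 31*d^3 + 3*d^5) = -3*A^4 - 46 - 134*A^-4 - 134*A^-8 - 46*A^-12 - 3*A^-16
  A^-8 * (6*d^2 + 4*d^4) = 4 + 22*A^-4 + 36*A^-8 + 22*A^-12 + 4*A^-16
  A^-10 * (d^3) = -A^-4 - 3*A^-8 - 3*A^-12 - A^-16
Summing the groups: <K> = A^12 - A^8 + A^4 - 1 + A^-4 - A^-8 + A^-12
Normalise by the writhe: (-A^3)^(-w) = (-A^3)^(0) = 1, so f(A) = 1 * <K> = A^12 - A^8 + A^4 - 1 + A^-4 - A^-8 + A^-12.
Substitute A = t^(-1/4), i.e. A^e → t^(-e/4): V(t) = t^3 - t^2 + t - 1 + t^-1 - t^-2 + t^-3

Answer: t^3 - t^2 + t - 1 + t^-1 - t^-2 + t^-3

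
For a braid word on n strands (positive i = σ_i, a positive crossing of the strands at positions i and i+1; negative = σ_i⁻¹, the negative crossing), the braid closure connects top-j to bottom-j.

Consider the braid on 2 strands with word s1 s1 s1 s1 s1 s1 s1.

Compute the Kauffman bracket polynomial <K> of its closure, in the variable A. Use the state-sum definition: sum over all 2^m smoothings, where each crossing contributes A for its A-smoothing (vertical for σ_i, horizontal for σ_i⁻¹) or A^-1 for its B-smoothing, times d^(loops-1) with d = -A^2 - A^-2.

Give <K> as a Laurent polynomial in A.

Braid: s1 s1 s1 s1 s1 s1 s1 on 2 strands, 7 crossings.
Writhe w = (#positive) - (#negative) = 7 - 0 = 7.
Enumerate smoothing states for the bracket polynomial. There are 2^7 = 128 states.
Each crossing splits two ways (0=vertical, 1=horizontal). The state's weight is A^(#A-smoothings - #B-smoothings) * d^(loops - 1).
Tabulate the states by total A-exponent and number of loops L (A-exp: L × count):
  A^7: L=2 ×1
  A^5: L=1 ×7
  A^3: L=2 ×21
  A^1: L=3 ×35
  A^-1: L=4 ×35
  A^-3: L=5 ×21
  A^-5: L=6 ×7
  A^-7: L=7 ×1
Each group contributes A^e * Σ count * d^(L-1):
Powers of d = -A^2 - A^-2: d^2 = A^4 + 2 + A^-4; d^3 = -A^6 - 3*A^2 - 3*A^-2 - A^-6; d^4 = A^8 + 4*A^4 + 6 + 4*A^-4 + A^-8; d^5 = -A^10 - 5*A^6 - 10*A^2 - 10*A^-2 - 5*A^-6 - A^-10; d^6 = A^12 + 6*A^8 + 15*A^4 + 20 + 15*A^-4 + 6*A^-8 + A^-12.
  A^7 * (d) = -A^9 - A^5
  A^5 * (7) = 7*A^5
  A^3 * (21*d) = -21*A^5 - 21*A
  A^1 * (35*d^2) = 35*A^5 + 70*A + 35*A^-3
  A^-1 * (35*d^3) = -35*A^5 - 105*A - 105*A^-3 - 35*A^-7
  A^-3 * (21*d^4) = 21*A^5 + 84*A + 126*A^-3 + 84*A^-7 + 21*A^-11
  A^-5 * (7*d^5) = -7*A^5 - 35*A - 70*A^-3 - 70*A^-7 - 35*A^-11 - 7*A^-15
  A^-7 * (d^6) = A^5 + 6*A + 15*A^-3 + 20*A^-7 + 15*A^-11 + 6*A^-15 + A^-19
Summing the groups: <K> = -A^9 - A + A^-3 - A^-7 + A^-11 - A^-15 + A^-19

Answer: -A^9 - A + A^-3 - A^-7 + A^-11 - A^-15 + A^-19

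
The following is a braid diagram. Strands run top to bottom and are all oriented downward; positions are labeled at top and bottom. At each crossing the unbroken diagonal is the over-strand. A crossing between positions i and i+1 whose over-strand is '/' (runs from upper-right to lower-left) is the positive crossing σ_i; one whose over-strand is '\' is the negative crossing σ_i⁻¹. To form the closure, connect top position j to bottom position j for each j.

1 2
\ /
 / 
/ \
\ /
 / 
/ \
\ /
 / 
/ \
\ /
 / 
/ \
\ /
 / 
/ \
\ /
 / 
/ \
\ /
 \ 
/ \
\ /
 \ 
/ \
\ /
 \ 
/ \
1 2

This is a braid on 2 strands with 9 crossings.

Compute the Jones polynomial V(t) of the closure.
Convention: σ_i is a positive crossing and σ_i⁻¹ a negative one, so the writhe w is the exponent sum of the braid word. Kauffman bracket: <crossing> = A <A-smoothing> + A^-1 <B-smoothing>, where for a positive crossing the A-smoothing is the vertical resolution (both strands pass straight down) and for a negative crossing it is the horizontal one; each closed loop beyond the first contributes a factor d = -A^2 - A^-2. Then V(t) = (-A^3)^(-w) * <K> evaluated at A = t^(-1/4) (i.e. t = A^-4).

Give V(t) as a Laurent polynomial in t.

Reading the diagram top to bottom ('/'-over between positions i,i+1 = s_i, '\'-over = s_i^-1): braid word = s1 s1 s1 s1 s1 s1 s1^-1 s1^-1 s1^-1.
The presented braid s1 s1 s1 s1 s1 s1 s1^-1 s1^-1 s1^-1 on 2 strands reduces by inverse Markov moves (closure unchanged at each step):
  Deconjugate: the word is γ·β·γ⁻¹ with γ = s1 s1 (prefix) and γ⁻¹ = s1^-1 s1^-1 (suffix); strip both.
  Deconjugate: the word is γ·β·γ⁻¹ with γ = s1 (prefix) and γ⁻¹ = s1^-1 (suffix); strip both.
Reduced to β = s1 s1 s1 on 2 strands, 3 crossings.
Compute on β:
Braid: s1 s1 s1 on 2 strands, 3 crossings.
Writhe w = (#positive) - (#negative) = 3 - 0 = 3.
State-sum expansion of <K>. There are 2^3 = 8 states.
For each crossing: s=0 is the vertical smoothing, s=1 horizontal. Crossing k contributes A^(sign_k * (1 - 2*s_k)); loop factor d = -A^2 - A^-2.
  state 000: A-exp=+3, loops=2, term = A^3 * d^1
  state 001: A-exp=+1, loops=1, term = A^1 * d^0
  state 010: A-exp=+1, loops=1, term = A^1 * d^0
  state 011: A-exp=-1, loops=2, term = A^-1 * d^1
  state 100: A-exp=+1, loops=1, term = A^1 * d^0
  state 101: A-exp=-1, loops=2, term = A^-1 * d^1
  state 110: A-exp=-1, loops=2, term = A^-1 * d^1
  state 111: A-exp=-3, loops=3, term = A^-3 * d^2
Collect the terms by A-exponent (count of states per loop number):
Powers of d = -A^2 - A^-2: d^2 = A^4 + 2 + A^-4.
  A^3 * (d) = -A^5 - A
  A^1 * (3) = 3*A
  A^-1 * (3*d) = -3*A - 3*A^-3
  A^-3 * (d^2) = A + 2*A^-3 + A^-7
Summing the groups: <K> = -A^5 - A^-3 + A^-7
Normalise by the writhe: (-A^3)^(-w) = (-A^3)^(-3) = -A^-9, so f(A) = -A^-9 * <K> = A^-4 + A^-12 - A^-16.
Substitute A = t^(-1/4), i.e. A^e → t^(-e/4): V(t) = -t^4 + t^3 + t

Answer: -t^4 + t^3 + t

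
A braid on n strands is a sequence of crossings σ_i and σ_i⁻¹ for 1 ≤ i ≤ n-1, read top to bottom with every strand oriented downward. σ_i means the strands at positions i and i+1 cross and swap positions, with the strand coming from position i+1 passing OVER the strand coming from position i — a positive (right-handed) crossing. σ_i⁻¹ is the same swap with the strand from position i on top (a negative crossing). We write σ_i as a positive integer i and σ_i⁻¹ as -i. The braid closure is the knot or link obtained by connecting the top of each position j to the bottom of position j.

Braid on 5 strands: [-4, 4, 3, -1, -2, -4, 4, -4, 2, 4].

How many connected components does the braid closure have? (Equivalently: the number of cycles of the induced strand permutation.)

3

Derivation:
Track the strand permutation on 5 strands, starting from identity.
  step 1: s4^-1 swaps positions 4,5 -> [1 2 3 5 4]
  step 2: s4 swaps positions 4,5 -> [1 2 3 4 5]
  step 3: s3 swaps positions 3,4 -> [1 2 4 3 5]
  step 4: s1^-1 swaps positions 1,2 -> [2 1 4 3 5]
  step 5: s2^-1 swaps positions 2,3 -> [2 4 1 3 5]
  step 6: s4^-1 swaps positions 4,5 -> [2 4 1 5 3]
  step 7: s4 swaps positions 4,5 -> [2 4 1 3 5]
  step 8: s4^-1 swaps positions 4,5 -> [2 4 1 5 3]
  step 9: s2 swaps positions 2,3 -> [2 1 4 5 3]
  step 10: s4 swaps positions 4,5 -> [2 1 4 3 5]
Final permutation (position -> original strand): [2 1 4 3 5]
Closure components = cycle count of this permutation = 3.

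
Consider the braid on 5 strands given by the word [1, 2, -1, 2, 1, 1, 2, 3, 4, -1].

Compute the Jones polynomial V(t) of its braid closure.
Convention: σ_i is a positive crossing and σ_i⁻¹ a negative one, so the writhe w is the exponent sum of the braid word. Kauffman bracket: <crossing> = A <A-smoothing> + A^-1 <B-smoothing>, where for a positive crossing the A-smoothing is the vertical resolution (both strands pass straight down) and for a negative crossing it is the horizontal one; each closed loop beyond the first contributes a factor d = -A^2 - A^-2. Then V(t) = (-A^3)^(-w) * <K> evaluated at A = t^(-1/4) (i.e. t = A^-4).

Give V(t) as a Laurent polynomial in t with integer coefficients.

The presented braid s1 s2 s1^-1 s2 s1 s1 s2 s3 s4 s1^-1 on 5 strands reduces by inverse Markov moves (closure unchanged at each step):
  Deconjugate: the word is γ·β·γ⁻¹ with γ = s1 (prefix) and γ⁻¹ = s1^-1 (suffix); strip both.
  Destabilize: the word has the form β·s4 where s4 occurs only as the final letter (β ∈ B_4); drop it and the last strand → 4 strands.
  Destabilize: the word has the form β·s3 where s3 occurs only as the final letter (β ∈ B_3); drop it and the last strand → 3 strands.
Reduced to β = s2 s1^-1 s2 s1 s1 s2 on 3 strands, 6 crossings.
Compute on β:
Braid: s2 s1^-1 s2 s1 s1 s2 on 3 strands, 6 crossings.
Writhe w = (#positive) - (#negative) = 5 - 1 = 4.
Computing the Kauffman bracket via state sum. There are 2^6 = 64 states.
For each crossing: s=0 is the vertical smoothing, s=1 horizontal. Crossing k contributes A^(sign_k * (1 - 2*s_k)); loop factor d = -A^2 - A^-2.
Tabulate the states by total A-exponent and number of loops L (A-exp: L × count):
  A^6: L=2 ×1
  A^4: L=1 ×3, L=3 ×3
  A^2: L=2 ×14, L=4 ×1
  A^0: L=1 ×10, L=3 ×10
  A^-2: L=2 ×13, L=4 ×2
  A^-4: L=3 ×6
  A^-6: L=4 ×1
Each group contributes A^e * Σ count * d^(L-1):
Powers of d = -A^2 - A^-2: d^2 = A^4 + 2 + A^-4; d^3 = -A^6 - 3*A^2 - 3*A^-2 - A^-6.
  A^6 * (d) = -A^8 - A^4
  A^4 * (3 + 3*d^2) = 3*A^8 + 9*A^4 + 3
  A^2 * (14*d + d^3) = -A^8 - 17*A^4 - 17 - A^-4
  A^0 * (10 + 10*d^2) = 10*A^4 + 30 + 10*A^-4
  A^-2 * (13*d + 2*d^3) = -2*A^4 - 19 - 19*A^-4 - 2*A^-8
  A^-4 * (6*d^2) = 6 + 12*A^-4 + 6*A^-8
  A^-6 * (d^3) = -1 - 3*A^-4 - 3*A^-8 - A^-12
Summing the groups: <K> = A^8 - A^4 + 2 - A^-4 + A^-8 - A^-12
Normalise by the writhe: (-A^3)^(-w) = (-A^3)^(-4) = A^-12, so f(A) = A^-12 * <K> = A^-4 - A^-8 + 2*A^-12 - A^-16 + A^-20 - A^-24.
Substitute A = t^(-1/4), i.e. A^e → t^(-e/4): V(t) = -t^6 + t^5 - t^4 + 2*t^3 - t^2 + t

Answer: -t^6 + t^5 - t^4 + 2*t^3 - t^2 + t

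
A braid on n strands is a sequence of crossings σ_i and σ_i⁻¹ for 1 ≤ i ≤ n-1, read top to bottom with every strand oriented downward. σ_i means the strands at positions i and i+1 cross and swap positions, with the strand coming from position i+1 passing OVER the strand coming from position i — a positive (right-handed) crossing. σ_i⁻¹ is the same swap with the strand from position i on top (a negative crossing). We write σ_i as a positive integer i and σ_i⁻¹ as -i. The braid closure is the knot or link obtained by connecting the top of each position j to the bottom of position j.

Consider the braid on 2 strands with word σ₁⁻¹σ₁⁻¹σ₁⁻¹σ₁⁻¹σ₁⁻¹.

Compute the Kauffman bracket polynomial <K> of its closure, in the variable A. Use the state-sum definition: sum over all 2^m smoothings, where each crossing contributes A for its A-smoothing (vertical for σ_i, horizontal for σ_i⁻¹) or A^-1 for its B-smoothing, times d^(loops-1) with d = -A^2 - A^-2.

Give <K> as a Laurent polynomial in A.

A^13 - A^9 + A^5 - A - A^-7

Derivation:
Braid: s1^-1 s1^-1 s1^-1 s1^-1 s1^-1 on 2 strands, 5 crossings.
Writhe w = (#positive) - (#negative) = 0 - 5 = -5.
Computing the Kauffman bracket via state sum. There are 2^5 = 32 states.
Smooth each crossing (0=||, 1=⌣⌢); contribution A^(Σ sign_k(1-2s_k)) * d^(L-1).
  state 00000: A-exp=-5, loops=2, term = A^-5 * d^1
  state 00001: A-exp=-3, loops=1, term = A^-3 * d^0
  state 00010: A-exp=-3, loops=1, term = A^-3 * d^0
  state 00011: A-exp=-1, loops=2, term = A^-1 * d^1
  state 00100: A-exp=-3, loops=1, term = A^-3 * d^0
  state 00101: A-exp=-1, loops=2, term = A^-1 * d^1
  state 00110: A-exp=-1, loops=2, term = A^-1 * d^1
  state 00111: A-exp=+1, loops=3, term = A^1 * d^2
  state 01000: A-exp=-3, loops=1, term = A^-3 * d^0
  state 01001: A-exp=-1, loops=2, term = A^-1 * d^1
  state 01010: A-exp=-1, loops=2, term = A^-1 * d^1
  state 01011: A-exp=+1, loops=3, term = A^1 * d^2
  state 01100: A-exp=-1, loops=2, term = A^-1 * d^1
  state 01101: A-exp=+1, loops=3, term = A^1 * d^2
  state 01110: A-exp=+1, loops=3, term = A^1 * d^2
  state 01111: A-exp=+3, loops=4, term = A^3 * d^3
  state 10000: A-exp=-3, loops=1, term = A^-3 * d^0
  state 10001: A-exp=-1, loops=2, term = A^-1 * d^1
  state 10010: A-exp=-1, loops=2, term = A^-1 * d^1
  state 10011: A-exp=+1, loops=3, term = A^1 * d^2
  state 10100: A-exp=-1, loops=2, term = A^-1 * d^1
  state 10101: A-exp=+1, loops=3, term = A^1 * d^2
  state 10110: A-exp=+1, loops=3, term = A^1 * d^2
  state 10111: A-exp=+3, loops=4, term = A^3 * d^3
  state 11000: A-exp=-1, loops=2, term = A^-1 * d^1
  state 11001: A-exp=+1, loops=3, term = A^1 * d^2
  state 11010: A-exp=+1, loops=3, term = A^1 * d^2
  state 11011: A-exp=+3, loops=4, term = A^3 * d^3
  state 11100: A-exp=+1, loops=3, term = A^1 * d^2
  state 11101: A-exp=+3, loops=4, term = A^3 * d^3
  state 11110: A-exp=+3, loops=4, term = A^3 * d^3
  state 11111: A-exp=+5, loops=5, term = A^5 * d^4
Collect the terms by A-exponent (count of states per loop number):
Powers of d = -A^2 - A^-2: d^2 = A^4 + 2 + A^-4; d^3 = -A^6 - 3*A^2 - 3*A^-2 - A^-6; d^4 = A^8 + 4*A^4 + 6 + 4*A^-4 + A^-8.
  A^5 * (d^4) = A^13 + 4*A^9 + 6*A^5 + 4*A + A^-3
  A^3 * (5*d^3) = -5*A^9 - 15*A^5 - 15*A - 5*A^-3
  A^1 * (10*d^2) = 10*A^5 + 20*A + 10*A^-3
  A^-1 * (10*d) = -10*A - 10*A^-3
  A^-3 * (5) = 5*A^-3
  A^-5 * (d) = -A^-3 - A^-7
Summing the groups: <K> = A^13 - A^9 + A^5 - A - A^-7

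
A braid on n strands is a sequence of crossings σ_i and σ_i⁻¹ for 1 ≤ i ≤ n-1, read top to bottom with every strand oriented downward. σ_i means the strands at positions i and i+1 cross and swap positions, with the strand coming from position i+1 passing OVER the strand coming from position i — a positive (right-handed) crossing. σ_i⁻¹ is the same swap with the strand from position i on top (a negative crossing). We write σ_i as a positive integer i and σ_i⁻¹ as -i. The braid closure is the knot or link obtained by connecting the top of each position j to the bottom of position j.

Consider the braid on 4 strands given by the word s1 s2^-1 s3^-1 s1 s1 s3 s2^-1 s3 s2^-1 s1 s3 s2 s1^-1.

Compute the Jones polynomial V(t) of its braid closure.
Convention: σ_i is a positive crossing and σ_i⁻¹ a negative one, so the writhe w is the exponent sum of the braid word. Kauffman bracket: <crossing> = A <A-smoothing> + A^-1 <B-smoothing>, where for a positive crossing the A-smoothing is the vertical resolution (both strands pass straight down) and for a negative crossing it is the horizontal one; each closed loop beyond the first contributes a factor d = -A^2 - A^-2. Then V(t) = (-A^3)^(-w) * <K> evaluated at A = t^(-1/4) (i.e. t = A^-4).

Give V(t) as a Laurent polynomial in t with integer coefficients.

The presented braid s1 s2^-1 s3^-1 s1 s1 s3 s2^-1 s3 s2^-1 s1 s3 s2 s1^-1 on 4 strands reduces by inverse Markov moves (closure unchanged at each step):
  Deconjugate: the word is γ·β·γ⁻¹ with γ = s1 s2^-1 (prefix) and γ⁻¹ = s2 s1^-1 (suffix); strip both.
  Deconjugate: the word is γ·β·γ⁻¹ with γ = s3^-1 (prefix) and γ⁻¹ = s3 (suffix); strip both.
Reduced to β = s1 s1 s3 s2^-1 s3 s2^-1 s1 on 4 strands, 7 crossings.
Compute on β:
Braid: s1 s1 s3 s2^-1 s3 s2^-1 s1 on 4 strands, 7 crossings.
Writhe w = (#positive) - (#negative) = 5 - 2 = 3.
Computing the Kauffman bracket via state sum. There are 2^7 = 128 states.
Smooth each crossing (0=||, 1=⌣⌢); contribution A^(Σ sign_k(1-2s_k)) * d^(L-1).
Tabulate the states by total A-exponent and number of loops L (A-exp: L × count):
  A^7: L=4 ×1
  A^5: L=3 ×7
  A^3: L=2 ×17, L=4 ×4
  A^1: L=1 ×15, L=3 ×19, L=5 ×1
  A^-1: L=2 ×27, L=4 ×8
  A^-3: L=3 ×20, L=5 ×1
  A^-5: L=4 ×7
  A^-7: L=5 ×1
Each group contributes A^e * Σ count * d^(L-1):
Powers of d = -A^2 - A^-2: d^2 = A^4 + 2 + A^-4; d^3 = -A^6 - 3*A^2 - 3*A^-2 - A^-6; d^4 = A^8 + 4*A^4 + 6 + 4*A^-4 + A^-8.
  A^7 * (d^3) = -A^13 - 3*A^9 - 3*A^5 - A
  A^5 * (7*d^2) = 7*A^9 + 14*A^5 + 7*A
  A^3 * (17*d + 4*d^3) = -4*A^9 - 29*A^5 - 29*A - 4*A^-3
  A^1 * (15 + 19*d^2 + d^4) = A^9 + 23*A^5 + 59*A + 23*A^-3 + A^-7
  A^-1 * (27*d + 8*d^3) = -8*A^5 - 51*A - 51*A^-3 - 8*A^-7
  A^-3 * (20*d^2 + d^4) = A^5 + 24*A + 46*A^-3 + 24*A^-7 + A^-11
  A^-5 * (7*d^3) = -7*A - 21*A^-3 - 21*A^-7 - 7*A^-11
  A^-7 * (d^4) = A + 4*A^-3 + 6*A^-7 + 4*A^-11 + A^-15
Summing the groups: <K> = -A^13 + A^9 - 2*A^5 + 3*A - 3*A^-3 + 2*A^-7 - 2*A^-11 + A^-15
Normalise by the writhe: (-A^3)^(-w) = (-A^3)^(-3) = -A^-9, so f(A) = -A^-9 * <K> = A^4 - 1 + 2*A^-4 - 3*A^-8 + 3*A^-12 - 2*A^-16 + 2*A^-20 - A^-24.
Substitute A = t^(-1/4), i.e. A^e → t^(-e/4): V(t) = -t^6 + 2*t^5 - 2*t^4 + 3*t^3 - 3*t^2 + 2*t - 1 + t^-1

Answer: -t^6 + 2*t^5 - 2*t^4 + 3*t^3 - 3*t^2 + 2*t - 1 + t^-1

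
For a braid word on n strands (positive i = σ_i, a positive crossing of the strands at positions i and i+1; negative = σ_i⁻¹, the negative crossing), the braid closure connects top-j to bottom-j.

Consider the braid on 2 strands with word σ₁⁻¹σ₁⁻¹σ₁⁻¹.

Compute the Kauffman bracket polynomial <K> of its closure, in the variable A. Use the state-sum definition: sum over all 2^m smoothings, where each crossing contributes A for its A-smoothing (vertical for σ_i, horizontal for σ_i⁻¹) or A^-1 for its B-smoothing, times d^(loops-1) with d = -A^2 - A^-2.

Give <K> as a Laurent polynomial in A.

A^7 - A^3 - A^-5

Derivation:
Braid: s1^-1 s1^-1 s1^-1 on 2 strands, 3 crossings.
Writhe w = (#positive) - (#negative) = 0 - 3 = -3.
Enumerate smoothing states for the bracket polynomial. There are 2^3 = 8 states.
Smooth each crossing (0=||, 1=⌣⌢); contribution A^(Σ sign_k(1-2s_k)) * d^(L-1).
  state 000: A-exp=-3, loops=2, term = A^-3 * d^1
  state 001: A-exp=-1, loops=1, term = A^-1 * d^0
  state 010: A-exp=-1, loops=1, term = A^-1 * d^0
  state 011: A-exp=+1, loops=2, term = A^1 * d^1
  state 100: A-exp=-1, loops=1, term = A^-1 * d^0
  state 101: A-exp=+1, loops=2, term = A^1 * d^1
  state 110: A-exp=+1, loops=2, term = A^1 * d^1
  state 111: A-exp=+3, loops=3, term = A^3 * d^2
Collect the terms by A-exponent (count of states per loop number):
Powers of d = -A^2 - A^-2: d^2 = A^4 + 2 + A^-4.
  A^3 * (d^2) = A^7 + 2*A^3 + A^-1
  A^1 * (3*d) = -3*A^3 - 3*A^-1
  A^-1 * (3) = 3*A^-1
  A^-3 * (d) = -A^-1 - A^-5
Summing the groups: <K> = A^7 - A^3 - A^-5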